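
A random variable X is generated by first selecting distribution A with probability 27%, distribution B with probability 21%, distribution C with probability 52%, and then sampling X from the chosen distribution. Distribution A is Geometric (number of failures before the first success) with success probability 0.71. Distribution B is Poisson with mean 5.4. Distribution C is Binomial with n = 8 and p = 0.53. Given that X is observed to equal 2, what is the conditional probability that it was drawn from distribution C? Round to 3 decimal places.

Likelihoods P(X=2 | ·): A: 0.059711; B: 0.0658518; C: 0.0847807.
Posterior ∝ prior × likelihood. Numerator for C: 0.52·0.0847807 = 0.044086.
Normalizing constant: 0.27·0.059711 + 0.21·0.0658518 + 0.52·0.0847807 = 0.0740368.
P(C | observation) = 0.044086 / 0.0740368 = 0.59546.

0.595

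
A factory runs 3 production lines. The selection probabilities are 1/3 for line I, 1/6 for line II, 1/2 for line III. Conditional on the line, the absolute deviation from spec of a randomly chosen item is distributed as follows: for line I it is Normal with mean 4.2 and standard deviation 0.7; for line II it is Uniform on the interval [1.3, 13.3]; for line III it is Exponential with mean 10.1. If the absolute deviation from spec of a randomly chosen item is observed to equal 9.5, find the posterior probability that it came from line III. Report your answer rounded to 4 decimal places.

Likelihoods f(9.5 | ·): I: 2.03008e-13; II: 0.0833333; III: 0.0386531.
Posterior ∝ prior × likelihood. Numerator for III: 0.5·0.0386531 = 0.0193265.
Normalizing constant: 0.333333·2.03008e-13 + 0.166667·0.0833333 + 0.5·0.0386531 = 0.0332154.
P(III | observation) = 0.0193265 / 0.0332154 = 0.581854.

0.5819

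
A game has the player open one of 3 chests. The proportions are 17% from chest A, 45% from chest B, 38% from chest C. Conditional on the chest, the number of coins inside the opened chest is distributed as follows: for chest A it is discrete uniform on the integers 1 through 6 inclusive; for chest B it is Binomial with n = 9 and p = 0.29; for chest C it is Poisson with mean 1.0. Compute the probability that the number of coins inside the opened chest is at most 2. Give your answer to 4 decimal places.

0.6265

Conditional on each chest, P(X ≤ 2): A: 0.333333; B: 0.489754; C: 0.919699.
By total probability, P(X ≤ 2) = 0.17·0.333333 + 0.45·0.489754 + 0.38·0.919699 = 0.626541.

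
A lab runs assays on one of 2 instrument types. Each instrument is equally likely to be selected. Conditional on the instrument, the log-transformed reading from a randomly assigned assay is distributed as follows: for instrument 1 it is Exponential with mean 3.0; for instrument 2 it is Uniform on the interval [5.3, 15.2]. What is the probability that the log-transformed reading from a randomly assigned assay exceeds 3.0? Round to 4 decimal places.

0.6839

Conditional on each instrument, P(X > 3.0): 1: 0.367879; 2: 1.
By total probability, P(X > 3.0) = 0.5·0.367879 + 0.5·1 = 0.68394.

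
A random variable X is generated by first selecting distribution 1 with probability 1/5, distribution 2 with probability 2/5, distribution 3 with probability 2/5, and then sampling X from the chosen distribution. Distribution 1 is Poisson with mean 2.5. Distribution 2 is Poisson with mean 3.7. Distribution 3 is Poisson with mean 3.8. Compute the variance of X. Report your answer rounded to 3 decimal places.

Per component, 1: μ=2.5, E[X²]=8.75; 2: μ=3.7, E[X²]=17.39; 3: μ=3.8, E[X²]=18.24.
E[X] = 0.2·2.5 + 0.4·3.7 + 0.4·3.8 = 3.5.
E[X²] = 0.2·8.75 + 0.4·17.39 + 0.4·18.24 = 16.002.
Var(X) = E[X²] − (E[X])² = 16.002 − 12.25 = 3.752.

3.752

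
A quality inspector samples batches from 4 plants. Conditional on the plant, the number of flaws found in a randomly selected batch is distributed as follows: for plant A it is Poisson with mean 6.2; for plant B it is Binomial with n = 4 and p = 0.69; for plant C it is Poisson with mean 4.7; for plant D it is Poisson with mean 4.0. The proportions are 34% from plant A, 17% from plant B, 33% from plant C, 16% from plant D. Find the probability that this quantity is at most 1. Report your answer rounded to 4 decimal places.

Conditional on each plant, P(X ≤ 1): A: 0.0146119; B: 0.0914584; C: 0.0518431; D: 0.0915782.
By total probability, P(X ≤ 1) = 0.34·0.0146119 + 0.17·0.0914584 + 0.33·0.0518431 + 0.16·0.0915782 = 0.0522767.

0.0523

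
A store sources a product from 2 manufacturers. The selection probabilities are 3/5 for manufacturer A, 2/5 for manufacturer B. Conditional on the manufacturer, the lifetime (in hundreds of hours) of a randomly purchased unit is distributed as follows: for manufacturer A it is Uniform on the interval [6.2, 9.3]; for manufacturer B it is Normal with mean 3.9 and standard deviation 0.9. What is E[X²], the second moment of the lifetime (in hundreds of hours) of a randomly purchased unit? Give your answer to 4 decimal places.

42.9260

For each component E[X²] = Var + (mean)², giving A: 60.8633; B: 16.02.
Overall E[X²] = 0.6·60.8633 + 0.4·16.02 = 42.926.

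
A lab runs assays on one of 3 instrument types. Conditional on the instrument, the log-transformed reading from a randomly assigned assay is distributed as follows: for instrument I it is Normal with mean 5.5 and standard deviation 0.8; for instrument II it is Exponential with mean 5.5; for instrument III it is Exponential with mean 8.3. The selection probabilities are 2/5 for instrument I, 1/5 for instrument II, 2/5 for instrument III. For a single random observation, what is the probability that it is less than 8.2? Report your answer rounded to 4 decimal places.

0.8059

Conditional on each instrument, P(X < 8.2): I: 0.999631; II: 0.774832; III: 0.627661.
By total probability, P(X < 8.2) = 0.4·0.999631 + 0.2·0.774832 + 0.4·0.627661 = 0.805883.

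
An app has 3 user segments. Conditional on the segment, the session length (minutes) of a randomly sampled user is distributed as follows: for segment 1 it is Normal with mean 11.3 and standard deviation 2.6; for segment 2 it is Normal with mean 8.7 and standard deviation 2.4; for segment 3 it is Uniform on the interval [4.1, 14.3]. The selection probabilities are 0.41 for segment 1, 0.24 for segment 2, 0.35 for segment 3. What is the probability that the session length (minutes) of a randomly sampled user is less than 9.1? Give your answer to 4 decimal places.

0.3889

Conditional on each segment, P(X < 9.1): 1: 0.198733; 2: 0.566184; 3: 0.490196.
By total probability, P(X < 9.1) = 0.41·0.198733 + 0.24·0.566184 + 0.35·0.490196 = 0.388933.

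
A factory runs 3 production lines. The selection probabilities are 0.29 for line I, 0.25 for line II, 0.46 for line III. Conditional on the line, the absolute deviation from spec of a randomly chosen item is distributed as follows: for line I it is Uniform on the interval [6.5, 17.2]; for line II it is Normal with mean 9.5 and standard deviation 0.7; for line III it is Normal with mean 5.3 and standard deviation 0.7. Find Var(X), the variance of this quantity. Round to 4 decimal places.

11.2669

Per component, I: μ=11.85, E[X²]=149.963; II: μ=9.5, E[X²]=90.74; III: μ=5.3, E[X²]=28.58.
E[X] = 0.29·11.85 + 0.25·9.5 + 0.46·5.3 = 8.2495.
E[X²] = 0.29·149.963 + 0.25·90.74 + 0.46·28.58 = 79.3212.
Var(X) = E[X²] − (E[X])² = 79.3212 − 68.0543 = 11.2669.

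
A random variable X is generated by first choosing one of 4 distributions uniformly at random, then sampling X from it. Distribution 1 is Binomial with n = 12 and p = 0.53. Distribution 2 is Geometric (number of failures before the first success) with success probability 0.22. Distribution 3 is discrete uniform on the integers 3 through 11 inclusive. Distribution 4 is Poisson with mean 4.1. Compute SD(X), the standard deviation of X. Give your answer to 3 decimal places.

3.098

Per component, 1: μ=6.36, E[X²]=43.4388; 2: μ=3.54545, E[X²]=28.686; 3: μ=7, E[X²]=55.6667; 4: μ=4.1, E[X²]=20.91.
E[X] = 0.25·6.36 + 0.25·3.54545 + 0.25·7 + 0.25·4.1 = 5.25136.
E[X²] = 0.25·43.4388 + 0.25·28.686 + 0.25·55.6667 + 0.25·20.91 = 37.1754.
Var(X) = E[X²] − (E[X])² = 37.1754 − 27.5768 = 9.59853.
SD(X) = √9.59853 = 3.09815.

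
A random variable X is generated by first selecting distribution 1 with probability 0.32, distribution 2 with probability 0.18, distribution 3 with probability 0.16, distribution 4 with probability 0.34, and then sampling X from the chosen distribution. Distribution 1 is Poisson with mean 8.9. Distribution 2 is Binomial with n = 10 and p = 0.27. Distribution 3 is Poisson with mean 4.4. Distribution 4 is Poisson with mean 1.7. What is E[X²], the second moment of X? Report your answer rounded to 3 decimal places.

For each component E[X²] = Var + (mean)², giving 1: 88.11; 2: 9.261; 3: 23.76; 4: 4.59.
Overall E[X²] = 0.32·88.11 + 0.18·9.261 + 0.16·23.76 + 0.34·4.59 = 35.2244.

35.224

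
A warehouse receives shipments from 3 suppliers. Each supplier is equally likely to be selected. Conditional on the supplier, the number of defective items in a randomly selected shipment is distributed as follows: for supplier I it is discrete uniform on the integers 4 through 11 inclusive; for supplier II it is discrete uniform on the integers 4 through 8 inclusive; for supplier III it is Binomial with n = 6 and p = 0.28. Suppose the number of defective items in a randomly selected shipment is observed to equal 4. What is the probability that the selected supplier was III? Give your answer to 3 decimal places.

Likelihoods P(X=4 | ·): I: 0.125; II: 0.2; III: 0.0477957.
Posterior ∝ prior × likelihood. Numerator for III: 0.333333·0.0477957 = 0.0159319.
Normalizing constant: 0.333333·0.125 + 0.333333·0.2 + 0.333333·0.0477957 = 0.124265.
P(III | observation) = 0.0159319 / 0.124265 = 0.128209.

0.128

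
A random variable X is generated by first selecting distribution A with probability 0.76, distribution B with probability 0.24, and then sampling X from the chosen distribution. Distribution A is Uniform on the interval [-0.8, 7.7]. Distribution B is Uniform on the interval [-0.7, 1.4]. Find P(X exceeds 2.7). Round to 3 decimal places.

0.447

Conditional on each component, P(X > 2.7): A: 0.588235; B: 0.
By total probability, P(X > 2.7) = 0.76·0.588235 + 0.24·0 = 0.447059.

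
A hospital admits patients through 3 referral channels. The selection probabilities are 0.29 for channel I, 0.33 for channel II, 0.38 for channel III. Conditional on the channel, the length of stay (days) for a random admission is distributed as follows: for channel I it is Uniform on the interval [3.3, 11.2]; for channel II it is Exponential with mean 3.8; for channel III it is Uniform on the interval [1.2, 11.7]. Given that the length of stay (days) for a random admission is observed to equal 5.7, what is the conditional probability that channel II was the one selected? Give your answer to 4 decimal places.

0.2100

Likelihoods f(5.7 | ·): I: 0.126582; II: 0.0587185; III: 0.0952381.
Posterior ∝ prior × likelihood. Numerator for II: 0.33·0.0587185 = 0.0193771.
Normalizing constant: 0.29·0.126582 + 0.33·0.0587185 + 0.38·0.0952381 = 0.0922764.
P(II | observation) = 0.0193771 / 0.0922764 = 0.20999.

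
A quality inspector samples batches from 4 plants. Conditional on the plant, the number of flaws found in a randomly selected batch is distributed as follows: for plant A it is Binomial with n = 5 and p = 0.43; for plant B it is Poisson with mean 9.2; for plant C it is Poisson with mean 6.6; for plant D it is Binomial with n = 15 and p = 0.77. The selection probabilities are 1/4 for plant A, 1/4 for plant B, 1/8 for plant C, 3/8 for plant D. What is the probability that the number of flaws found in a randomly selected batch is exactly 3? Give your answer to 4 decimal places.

Conditional on each plant, P(X = 3): A: 0.258318; B: 0.013113; C: 0.0651834; D: 4.55216e-06.
By total probability, P(X = 3) = 0.25·0.258318 + 0.25·0.013113 + 0.125·0.0651834 + 0.375·4.55216e-06 = 0.0760074.

0.0760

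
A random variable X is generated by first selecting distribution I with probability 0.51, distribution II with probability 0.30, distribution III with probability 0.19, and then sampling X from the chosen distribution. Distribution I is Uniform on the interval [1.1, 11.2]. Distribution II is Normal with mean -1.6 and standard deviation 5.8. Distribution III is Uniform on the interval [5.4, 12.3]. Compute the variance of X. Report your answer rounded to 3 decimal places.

Per component, I: μ=6.15, E[X²]=46.3233; II: μ=-1.6, E[X²]=36.2; III: μ=8.85, E[X²]=82.29.
E[X] = 0.51·6.15 + 0.3·-1.6 + 0.19·8.85 = 4.338.
E[X²] = 0.51·46.3233 + 0.3·36.2 + 0.19·82.29 = 50.12.
Var(X) = E[X²] − (E[X])² = 50.12 − 18.8182 = 31.3018.

31.302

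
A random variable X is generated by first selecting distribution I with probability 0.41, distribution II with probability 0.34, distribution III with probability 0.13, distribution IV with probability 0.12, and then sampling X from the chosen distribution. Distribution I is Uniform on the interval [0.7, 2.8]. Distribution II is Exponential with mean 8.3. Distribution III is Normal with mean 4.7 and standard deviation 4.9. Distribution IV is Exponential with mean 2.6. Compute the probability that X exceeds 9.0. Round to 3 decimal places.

0.143

Conditional on each component, P(X > 9.0): I: 0; II: 0.338126; III: 0.190094; IV: 0.0313814.
By total probability, P(X > 9.0) = 0.41·0 + 0.34·0.338126 + 0.13·0.190094 + 0.12·0.0313814 = 0.143441.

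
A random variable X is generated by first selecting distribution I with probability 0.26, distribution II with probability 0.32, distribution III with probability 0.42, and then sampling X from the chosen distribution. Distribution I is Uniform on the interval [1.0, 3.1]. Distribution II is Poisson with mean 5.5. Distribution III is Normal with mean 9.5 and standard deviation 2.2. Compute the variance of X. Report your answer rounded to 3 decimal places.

13.090

Per component, I: μ=2.05, E[X²]=4.57; II: μ=5.5, E[X²]=35.75; III: μ=9.5, E[X²]=95.09.
E[X] = 0.26·2.05 + 0.32·5.5 + 0.42·9.5 = 6.283.
E[X²] = 0.26·4.57 + 0.32·35.75 + 0.42·95.09 = 52.566.
Var(X) = E[X²] − (E[X])² = 52.566 − 39.4761 = 13.0899.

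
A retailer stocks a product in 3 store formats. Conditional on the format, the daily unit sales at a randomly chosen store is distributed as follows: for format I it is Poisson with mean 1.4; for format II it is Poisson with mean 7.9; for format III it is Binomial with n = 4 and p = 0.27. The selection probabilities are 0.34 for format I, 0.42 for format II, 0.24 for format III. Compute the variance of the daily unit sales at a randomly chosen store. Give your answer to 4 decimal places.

14.7133

Per component, I: μ=1.4, E[X²]=3.36; II: μ=7.9, E[X²]=70.31; III: μ=1.08, E[X²]=1.9548.
E[X] = 0.34·1.4 + 0.42·7.9 + 0.24·1.08 = 4.0532.
E[X²] = 0.34·3.36 + 0.42·70.31 + 0.24·1.9548 = 31.1418.
Var(X) = E[X²] − (E[X])² = 31.1418 − 16.4284 = 14.7133.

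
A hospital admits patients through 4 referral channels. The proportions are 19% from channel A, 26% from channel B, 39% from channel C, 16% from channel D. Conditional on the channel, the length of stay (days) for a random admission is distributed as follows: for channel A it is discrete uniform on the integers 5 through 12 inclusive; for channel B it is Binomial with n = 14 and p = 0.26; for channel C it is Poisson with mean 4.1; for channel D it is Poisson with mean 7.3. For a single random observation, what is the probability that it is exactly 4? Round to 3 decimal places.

Conditional on each channel, P(X = 4): A: 0; B: 0.22524; C: 0.195127; D: 0.0799338.
By total probability, P(X = 4) = 0.19·0 + 0.26·0.22524 + 0.39·0.195127 + 0.16·0.0799338 = 0.147451.

0.147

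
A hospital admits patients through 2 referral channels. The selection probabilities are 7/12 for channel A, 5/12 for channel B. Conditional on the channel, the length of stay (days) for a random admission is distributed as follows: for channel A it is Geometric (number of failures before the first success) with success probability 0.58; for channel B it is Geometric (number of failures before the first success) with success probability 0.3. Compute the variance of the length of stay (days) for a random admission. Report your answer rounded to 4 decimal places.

Per component, A: μ=0.724138, E[X²]=1.77289; B: μ=2.33333, E[X²]=13.2222.
E[X] = 0.583333·0.724138 + 0.416667·2.33333 = 1.39464.
E[X²] = 0.583333·1.77289 + 0.416667·13.2222 = 6.54344.
Var(X) = E[X²] − (E[X])² = 6.54344 − 1.94501 = 4.59844.

4.5984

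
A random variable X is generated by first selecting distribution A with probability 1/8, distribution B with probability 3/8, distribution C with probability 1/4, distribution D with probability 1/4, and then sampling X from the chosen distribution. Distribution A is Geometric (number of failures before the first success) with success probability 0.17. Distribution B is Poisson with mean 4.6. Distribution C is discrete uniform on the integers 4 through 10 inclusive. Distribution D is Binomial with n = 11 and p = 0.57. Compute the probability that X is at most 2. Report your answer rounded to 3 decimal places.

Conditional on each component, P(X ≤ 2): A: 0.428213; B: 0.162639; C: 0; D: 0.010429.
By total probability, P(X ≤ 2) = 0.125·0.428213 + 0.375·0.162639 + 0.25·0 + 0.25·0.010429 = 0.117123.

0.117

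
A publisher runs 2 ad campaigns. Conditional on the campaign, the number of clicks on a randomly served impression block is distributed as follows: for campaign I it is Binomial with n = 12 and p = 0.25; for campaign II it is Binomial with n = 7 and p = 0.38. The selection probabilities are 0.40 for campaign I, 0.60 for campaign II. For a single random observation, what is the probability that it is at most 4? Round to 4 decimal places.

0.8900

Conditional on each campaign, P(X ≤ 4): I: 0.842356; II: 0.921827.
By total probability, P(X ≤ 4) = 0.4·0.842356 + 0.6·0.921827 = 0.890038.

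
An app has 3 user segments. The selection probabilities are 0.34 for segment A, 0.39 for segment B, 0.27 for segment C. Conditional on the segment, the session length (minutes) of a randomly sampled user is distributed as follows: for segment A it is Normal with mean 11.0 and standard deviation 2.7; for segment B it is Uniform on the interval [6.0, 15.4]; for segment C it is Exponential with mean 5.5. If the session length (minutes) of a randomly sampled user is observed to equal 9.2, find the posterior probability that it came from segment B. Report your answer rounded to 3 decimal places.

Likelihoods f(9.2 | ·): A: 0.118314; B: 0.106383; C: 0.0341335.
Posterior ∝ prior × likelihood. Numerator for B: 0.39·0.106383 = 0.0414894.
Normalizing constant: 0.34·0.118314 + 0.39·0.106383 + 0.27·0.0341335 = 0.0909322.
P(B | observation) = 0.0414894 / 0.0909322 = 0.456267.

0.456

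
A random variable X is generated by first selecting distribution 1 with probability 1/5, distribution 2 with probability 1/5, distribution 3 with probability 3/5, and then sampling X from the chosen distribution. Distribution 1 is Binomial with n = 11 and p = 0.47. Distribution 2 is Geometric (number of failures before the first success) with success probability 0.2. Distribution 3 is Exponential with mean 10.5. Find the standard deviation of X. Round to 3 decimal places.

8.901

Per component, 1: μ=5.17, E[X²]=29.469; 2: μ=4, E[X²]=36; 3: μ=10.5, E[X²]=220.5.
E[X] = 0.2·5.17 + 0.2·4 + 0.6·10.5 = 8.134.
E[X²] = 0.2·29.469 + 0.2·36 + 0.6·220.5 = 145.394.
Var(X) = E[X²] − (E[X])² = 145.394 − 66.162 = 79.2318.
SD(X) = √79.2318 = 8.90123.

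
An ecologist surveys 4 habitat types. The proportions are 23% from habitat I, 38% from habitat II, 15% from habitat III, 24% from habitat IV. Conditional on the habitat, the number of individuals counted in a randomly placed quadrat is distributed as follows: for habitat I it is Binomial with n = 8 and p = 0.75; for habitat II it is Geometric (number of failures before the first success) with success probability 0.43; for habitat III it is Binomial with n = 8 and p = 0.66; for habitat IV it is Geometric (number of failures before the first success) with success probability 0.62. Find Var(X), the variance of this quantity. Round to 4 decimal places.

7.2743

Per component, I: μ=6, E[X²]=37.5; II: μ=1.32558, E[X²]=4.83991; III: μ=5.28, E[X²]=29.6736; IV: μ=0.612903, E[X²]=1.3642.
E[X] = 0.23·6 + 0.38·1.32558 + 0.15·5.28 + 0.24·0.612903 = 2.82282.
E[X²] = 0.23·37.5 + 0.38·4.83991 + 0.15·29.6736 + 0.24·1.3642 = 15.2426.
Var(X) = E[X²] − (E[X])² = 15.2426 − 7.9683 = 7.27432.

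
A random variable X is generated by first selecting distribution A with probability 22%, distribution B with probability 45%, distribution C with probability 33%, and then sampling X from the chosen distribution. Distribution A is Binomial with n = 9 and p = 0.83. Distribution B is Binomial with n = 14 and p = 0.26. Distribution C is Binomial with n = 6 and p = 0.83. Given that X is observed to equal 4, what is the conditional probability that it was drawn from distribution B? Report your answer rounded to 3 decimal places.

0.592

Likelihoods P(X=4 | ·): A: 0.00849039; B: 0.22524; C: 0.205732.
Posterior ∝ prior × likelihood. Numerator for B: 0.45·0.22524 = 0.101358.
Normalizing constant: 0.22·0.00849039 + 0.45·0.22524 + 0.33·0.205732 = 0.171117.
P(B | observation) = 0.101358 / 0.171117 = 0.59233.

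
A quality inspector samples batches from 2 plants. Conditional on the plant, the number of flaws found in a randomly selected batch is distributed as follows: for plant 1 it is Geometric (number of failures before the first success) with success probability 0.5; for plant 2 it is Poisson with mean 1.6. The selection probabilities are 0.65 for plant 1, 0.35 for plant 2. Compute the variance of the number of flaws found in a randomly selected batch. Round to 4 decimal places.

1.9419

Per component, 1: μ=1, E[X²]=3; 2: μ=1.6, E[X²]=4.16.
E[X] = 0.65·1 + 0.35·1.6 = 1.21.
E[X²] = 0.65·3 + 0.35·4.16 = 3.406.
Var(X) = E[X²] − (E[X])² = 3.406 − 1.4641 = 1.9419.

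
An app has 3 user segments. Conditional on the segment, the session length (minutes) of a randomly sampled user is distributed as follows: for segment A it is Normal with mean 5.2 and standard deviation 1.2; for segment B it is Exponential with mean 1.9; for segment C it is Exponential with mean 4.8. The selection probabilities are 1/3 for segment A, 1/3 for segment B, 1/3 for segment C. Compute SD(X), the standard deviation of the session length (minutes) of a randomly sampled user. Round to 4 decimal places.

3.3949

Per component, A: μ=5.2, E[X²]=28.48; B: μ=1.9, E[X²]=7.22; C: μ=4.8, E[X²]=46.08.
E[X] = 0.333333·5.2 + 0.333333·1.9 + 0.333333·4.8 = 3.96667.
E[X²] = 0.333333·28.48 + 0.333333·7.22 + 0.333333·46.08 = 27.26.
Var(X) = E[X²] − (E[X])² = 27.26 − 15.7344 = 11.5256.
SD(X) = √11.5256 = 3.39493.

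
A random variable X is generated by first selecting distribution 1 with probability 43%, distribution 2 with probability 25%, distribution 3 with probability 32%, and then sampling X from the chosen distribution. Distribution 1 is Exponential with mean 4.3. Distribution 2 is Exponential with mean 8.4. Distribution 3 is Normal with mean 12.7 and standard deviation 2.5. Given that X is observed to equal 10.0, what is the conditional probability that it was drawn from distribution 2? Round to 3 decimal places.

0.191

Likelihoods f(10.0 | ·): 1: 0.0227271; 2: 0.0361996; 3: 0.0890614.
Posterior ∝ prior × likelihood. Numerator for 2: 0.25·0.0361996 = 0.00904989.
Normalizing constant: 0.43·0.0227271 + 0.25·0.0361996 + 0.32·0.0890614 = 0.0473222.
P(2 | observation) = 0.00904989 / 0.0473222 = 0.19124.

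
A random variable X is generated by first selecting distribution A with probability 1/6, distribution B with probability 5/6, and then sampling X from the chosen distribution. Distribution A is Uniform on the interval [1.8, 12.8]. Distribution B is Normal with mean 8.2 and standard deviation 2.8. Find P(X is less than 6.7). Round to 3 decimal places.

Conditional on each component, P(X < 6.7): A: 0.445455; B: 0.296078.
By total probability, P(X < 6.7) = 0.166667·0.445455 + 0.833333·0.296078 = 0.320974.

0.321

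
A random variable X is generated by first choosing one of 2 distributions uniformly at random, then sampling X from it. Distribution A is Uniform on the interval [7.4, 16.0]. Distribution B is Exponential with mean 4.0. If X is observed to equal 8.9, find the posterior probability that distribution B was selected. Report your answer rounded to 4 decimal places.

Likelihoods f(8.9 | ·): A: 0.116279; B: 0.0270169.
Posterior ∝ prior × likelihood. Numerator for B: 0.5·0.0270169 = 0.0135084.
Normalizing constant: 0.5·0.116279 + 0.5·0.0270169 = 0.071648.
P(B | observation) = 0.0135084 / 0.071648 = 0.188539.

0.1885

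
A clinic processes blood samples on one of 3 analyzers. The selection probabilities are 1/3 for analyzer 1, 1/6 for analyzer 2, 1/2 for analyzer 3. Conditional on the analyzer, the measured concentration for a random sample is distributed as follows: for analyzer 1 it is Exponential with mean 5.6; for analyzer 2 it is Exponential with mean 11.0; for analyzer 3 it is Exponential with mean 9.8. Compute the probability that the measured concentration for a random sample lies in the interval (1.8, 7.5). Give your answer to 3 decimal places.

Conditional on each analyzer, P(1.8 < X < 7.5): 1: 0.46308; 2: 0.343354; 3: 0.367016.
By total probability, P(1.8 < X < 7.5) = 0.333333·0.46308 + 0.166667·0.343354 + 0.5·0.367016 = 0.395094.

0.395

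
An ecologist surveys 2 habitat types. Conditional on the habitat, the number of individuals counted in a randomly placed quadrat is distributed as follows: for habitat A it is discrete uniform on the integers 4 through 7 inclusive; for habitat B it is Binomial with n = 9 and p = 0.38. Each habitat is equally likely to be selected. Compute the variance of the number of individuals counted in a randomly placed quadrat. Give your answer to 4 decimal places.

Per component, A: μ=5.5, E[X²]=31.5; B: μ=3.42, E[X²]=13.8168.
E[X] = 0.5·5.5 + 0.5·3.42 = 4.46.
E[X²] = 0.5·31.5 + 0.5·13.8168 = 22.6584.
Var(X) = E[X²] − (E[X])² = 22.6584 − 19.8916 = 2.7668.

2.7668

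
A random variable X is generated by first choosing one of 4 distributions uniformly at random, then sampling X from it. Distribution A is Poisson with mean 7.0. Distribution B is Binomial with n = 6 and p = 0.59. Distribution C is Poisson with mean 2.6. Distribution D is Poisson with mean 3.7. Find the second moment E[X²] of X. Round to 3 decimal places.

For each component E[X²] = Var + (mean)², giving A: 56; B: 13.983; C: 9.36; D: 17.39.
Overall E[X²] = 0.25·56 + 0.25·13.983 + 0.25·9.36 + 0.25·17.39 = 24.1833.

24.183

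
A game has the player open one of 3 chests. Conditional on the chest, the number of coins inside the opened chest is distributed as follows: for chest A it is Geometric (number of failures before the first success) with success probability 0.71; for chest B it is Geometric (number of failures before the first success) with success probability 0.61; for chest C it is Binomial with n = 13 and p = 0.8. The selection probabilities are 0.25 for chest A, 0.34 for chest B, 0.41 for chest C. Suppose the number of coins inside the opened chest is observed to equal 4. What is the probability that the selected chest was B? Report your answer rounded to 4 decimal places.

0.7846

Likelihoods P(X=4 | ·): A: 0.0050217; B: 0.014112; C: 0.000149946.
Posterior ∝ prior × likelihood. Numerator for B: 0.34·0.014112 = 0.00479808.
Normalizing constant: 0.25·0.0050217 + 0.34·0.014112 + 0.41·0.000149946 = 0.00611498.
P(B | observation) = 0.00479808 / 0.00611498 = 0.784643.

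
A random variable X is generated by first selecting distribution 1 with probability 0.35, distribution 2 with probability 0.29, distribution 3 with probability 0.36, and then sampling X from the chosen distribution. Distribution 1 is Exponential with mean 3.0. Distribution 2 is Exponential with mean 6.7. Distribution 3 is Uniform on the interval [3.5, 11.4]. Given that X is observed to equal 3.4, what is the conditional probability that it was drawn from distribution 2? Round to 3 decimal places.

0.410

Likelihoods f(3.4 | ·): 1: 0.107319; 2: 0.0898539; 3: 0.
Posterior ∝ prior × likelihood. Numerator for 2: 0.29·0.0898539 = 0.0260576.
Normalizing constant: 0.35·0.107319 + 0.29·0.0898539 + 0.36·0 = 0.0636194.
P(2 | observation) = 0.0260576 / 0.0636194 = 0.409586.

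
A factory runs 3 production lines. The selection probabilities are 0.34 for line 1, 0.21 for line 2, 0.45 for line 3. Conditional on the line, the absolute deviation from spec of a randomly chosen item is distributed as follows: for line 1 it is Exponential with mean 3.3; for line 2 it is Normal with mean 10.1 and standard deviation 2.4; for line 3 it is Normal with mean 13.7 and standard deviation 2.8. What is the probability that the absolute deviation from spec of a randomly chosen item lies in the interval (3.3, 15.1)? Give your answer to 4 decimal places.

0.6383

Conditional on each line, P(3.3 < X < 15.1): 1: 0.357581; 2: 0.979086; 3: 0.691361.
By total probability, P(3.3 < X < 15.1) = 0.34·0.357581 + 0.21·0.979086 + 0.45·0.691361 = 0.638298.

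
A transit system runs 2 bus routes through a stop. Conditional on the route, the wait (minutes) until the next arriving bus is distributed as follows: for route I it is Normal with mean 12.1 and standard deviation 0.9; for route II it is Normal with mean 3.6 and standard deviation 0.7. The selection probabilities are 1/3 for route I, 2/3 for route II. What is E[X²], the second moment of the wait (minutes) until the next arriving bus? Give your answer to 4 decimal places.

For each component E[X²] = Var + (mean)², giving I: 147.22; II: 13.45.
Overall E[X²] = 0.333333·147.22 + 0.666667·13.45 = 58.04.

58.0400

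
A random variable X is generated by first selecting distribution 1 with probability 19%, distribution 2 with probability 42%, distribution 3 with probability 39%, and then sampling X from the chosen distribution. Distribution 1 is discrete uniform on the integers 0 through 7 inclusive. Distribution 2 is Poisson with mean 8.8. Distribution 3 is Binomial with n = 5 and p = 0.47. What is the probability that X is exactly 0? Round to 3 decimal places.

0.040

Conditional on each component, P(X = 0): 1: 0.125; 2: 0.000150733; 3: 0.0418195.
By total probability, P(X = 0) = 0.19·0.125 + 0.42·0.000150733 + 0.39·0.0418195 = 0.0401229.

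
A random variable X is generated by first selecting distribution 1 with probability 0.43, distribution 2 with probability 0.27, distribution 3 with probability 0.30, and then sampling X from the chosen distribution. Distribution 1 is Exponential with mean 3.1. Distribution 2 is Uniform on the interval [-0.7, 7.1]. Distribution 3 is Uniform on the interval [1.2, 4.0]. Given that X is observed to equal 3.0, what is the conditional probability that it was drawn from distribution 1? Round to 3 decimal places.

0.271

Likelihoods f(3.0 | ·): 1: 0.122561; 2: 0.128205; 3: 0.357143.
Posterior ∝ prior × likelihood. Numerator for 1: 0.43·0.122561 = 0.0527014.
Normalizing constant: 0.43·0.122561 + 0.27·0.128205 + 0.3·0.357143 = 0.19446.
P(1 | observation) = 0.0527014 / 0.19446 = 0.271014.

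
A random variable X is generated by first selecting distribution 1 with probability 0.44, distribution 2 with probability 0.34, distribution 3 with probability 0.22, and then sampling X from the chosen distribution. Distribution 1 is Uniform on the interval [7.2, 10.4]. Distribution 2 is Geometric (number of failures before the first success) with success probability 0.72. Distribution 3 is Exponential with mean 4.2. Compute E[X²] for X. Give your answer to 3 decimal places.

42.446

For each component E[X²] = Var + (mean)², giving 1: 78.2933; 2: 0.691358; 3: 35.28.
Overall E[X²] = 0.44·78.2933 + 0.34·0.691358 + 0.22·35.28 = 42.4457.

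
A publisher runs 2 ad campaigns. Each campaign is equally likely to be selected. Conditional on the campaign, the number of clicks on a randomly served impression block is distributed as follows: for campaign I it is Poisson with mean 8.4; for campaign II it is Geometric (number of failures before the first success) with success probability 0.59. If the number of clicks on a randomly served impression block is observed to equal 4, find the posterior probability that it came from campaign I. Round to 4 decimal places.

Likelihoods P(X=4 | ·): I: 0.0466479; II: 0.016672.
Posterior ∝ prior × likelihood. Numerator for I: 0.5·0.0466479 = 0.023324.
Normalizing constant: 0.5·0.0466479 + 0.5·0.016672 = 0.03166.
P(I | observation) = 0.023324 / 0.03166 = 0.736702.

0.7367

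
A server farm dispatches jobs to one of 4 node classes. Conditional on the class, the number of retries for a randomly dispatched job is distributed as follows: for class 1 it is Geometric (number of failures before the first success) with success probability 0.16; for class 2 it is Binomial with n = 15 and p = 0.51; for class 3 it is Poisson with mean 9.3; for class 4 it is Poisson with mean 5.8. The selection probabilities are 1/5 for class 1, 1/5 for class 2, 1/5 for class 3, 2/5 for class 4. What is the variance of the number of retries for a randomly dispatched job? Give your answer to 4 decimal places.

Per component, 1: μ=5.25, E[X²]=60.375; 2: μ=7.65, E[X²]=62.271; 3: μ=9.3, E[X²]=95.79; 4: μ=5.8, E[X²]=39.44.
E[X] = 0.2·5.25 + 0.2·7.65 + 0.2·9.3 + 0.4·5.8 = 6.76.
E[X²] = 0.2·60.375 + 0.2·62.271 + 0.2·95.79 + 0.4·39.44 = 59.4632.
Var(X) = E[X²] − (E[X])² = 59.4632 − 45.6976 = 13.7656.

13.7656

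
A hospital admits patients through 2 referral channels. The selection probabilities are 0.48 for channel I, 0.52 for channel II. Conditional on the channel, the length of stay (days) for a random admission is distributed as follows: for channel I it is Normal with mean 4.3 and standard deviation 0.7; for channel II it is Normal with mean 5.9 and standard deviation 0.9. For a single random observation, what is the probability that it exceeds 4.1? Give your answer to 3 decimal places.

Conditional on each channel, P(X > 4.1): I: 0.612452; II: 0.97725.
By total probability, P(X > 4.1) = 0.48·0.612452 + 0.52·0.97725 = 0.802147.

0.802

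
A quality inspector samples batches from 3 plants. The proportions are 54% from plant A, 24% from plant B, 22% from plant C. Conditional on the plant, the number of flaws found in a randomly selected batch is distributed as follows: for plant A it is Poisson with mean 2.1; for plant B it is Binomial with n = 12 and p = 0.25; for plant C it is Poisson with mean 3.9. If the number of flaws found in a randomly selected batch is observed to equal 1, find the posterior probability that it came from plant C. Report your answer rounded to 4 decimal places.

Likelihoods P(X=1 | ·): A: 0.257158; B: 0.126705; C: 0.0789435.
Posterior ∝ prior × likelihood. Numerator for C: 0.22·0.0789435 = 0.0173676.
Normalizing constant: 0.54·0.257158 + 0.24·0.126705 + 0.22·0.0789435 = 0.186642.
P(C | observation) = 0.0173676 / 0.186642 = 0.0930526.

0.0931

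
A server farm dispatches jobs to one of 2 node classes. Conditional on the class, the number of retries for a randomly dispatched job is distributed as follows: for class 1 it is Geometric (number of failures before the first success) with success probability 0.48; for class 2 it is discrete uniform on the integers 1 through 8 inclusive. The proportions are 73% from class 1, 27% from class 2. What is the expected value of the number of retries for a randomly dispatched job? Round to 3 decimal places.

Component means — 1: 1.08333; 2: 4.5.
E[X] = 0.73·1.08333 + 0.27·4.5 = 2.00583.

2.006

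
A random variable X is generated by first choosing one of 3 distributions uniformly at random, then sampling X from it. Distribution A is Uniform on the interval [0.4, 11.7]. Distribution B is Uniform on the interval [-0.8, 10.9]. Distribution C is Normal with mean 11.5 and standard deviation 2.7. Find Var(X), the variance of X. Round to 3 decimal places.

Per component, A: μ=6.05, E[X²]=47.2433; B: μ=5.05, E[X²]=36.91; C: μ=11.5, E[X²]=139.54.
E[X] = 0.333333·6.05 + 0.333333·5.05 + 0.333333·11.5 = 7.53333.
E[X²] = 0.333333·47.2433 + 0.333333·36.91 + 0.333333·139.54 = 74.5644.
Var(X) = E[X²] − (E[X])² = 74.5644 − 56.7511 = 17.8133.

17.813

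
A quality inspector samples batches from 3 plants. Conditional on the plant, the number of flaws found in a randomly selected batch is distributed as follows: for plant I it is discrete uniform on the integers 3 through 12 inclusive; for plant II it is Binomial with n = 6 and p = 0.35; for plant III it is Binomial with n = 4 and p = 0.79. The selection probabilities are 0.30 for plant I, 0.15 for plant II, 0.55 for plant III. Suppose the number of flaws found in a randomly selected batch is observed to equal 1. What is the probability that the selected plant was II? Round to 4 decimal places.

Likelihoods P(X=1 | ·): I: 0; II: 0.243661; III: 0.0292648.
Posterior ∝ prior × likelihood. Numerator for II: 0.15·0.243661 = 0.0365492.
Normalizing constant: 0.3·0 + 0.15·0.243661 + 0.55·0.0292648 = 0.0526448.
P(II | observation) = 0.0365492 / 0.0526448 = 0.69426.

0.6943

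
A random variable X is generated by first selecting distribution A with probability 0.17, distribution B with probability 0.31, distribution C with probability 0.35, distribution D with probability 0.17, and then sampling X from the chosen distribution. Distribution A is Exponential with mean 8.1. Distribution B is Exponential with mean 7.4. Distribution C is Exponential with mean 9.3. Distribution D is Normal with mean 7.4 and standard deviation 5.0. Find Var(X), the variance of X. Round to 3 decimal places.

63.383

Per component, A: μ=8.1, E[X²]=131.22; B: μ=7.4, E[X²]=109.52; C: μ=9.3, E[X²]=172.98; D: μ=7.4, E[X²]=79.76.
E[X] = 0.17·8.1 + 0.31·7.4 + 0.35·9.3 + 0.17·7.4 = 8.184.
E[X²] = 0.17·131.22 + 0.31·109.52 + 0.35·172.98 + 0.17·79.76 = 130.361.
Var(X) = E[X²] − (E[X])² = 130.361 − 66.9779 = 63.3829.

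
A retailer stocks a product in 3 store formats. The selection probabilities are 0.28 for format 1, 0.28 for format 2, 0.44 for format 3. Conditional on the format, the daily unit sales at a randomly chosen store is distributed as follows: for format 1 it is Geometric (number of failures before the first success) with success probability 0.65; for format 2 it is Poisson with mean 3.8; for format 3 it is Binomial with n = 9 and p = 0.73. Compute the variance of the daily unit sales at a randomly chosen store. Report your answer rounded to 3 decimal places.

Per component, 1: μ=0.538462, E[X²]=1.11834; 2: μ=3.8, E[X²]=18.24; 3: μ=6.57, E[X²]=44.9388.
E[X] = 0.28·0.538462 + 0.28·3.8 + 0.44·6.57 = 4.10557.
E[X²] = 0.28·1.11834 + 0.28·18.24 + 0.44·44.9388 = 25.1934.
Var(X) = E[X²] − (E[X])² = 25.1934 − 16.8557 = 8.33771.

8.338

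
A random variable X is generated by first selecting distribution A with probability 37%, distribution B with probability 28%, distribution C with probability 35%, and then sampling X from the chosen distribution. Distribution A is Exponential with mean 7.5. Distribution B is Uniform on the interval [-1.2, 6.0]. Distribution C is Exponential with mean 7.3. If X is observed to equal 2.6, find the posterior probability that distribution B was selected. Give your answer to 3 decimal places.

0.362

Likelihoods f(2.6 | ·): A: 0.0942721; B: 0.138889; C: 0.0959394.
Posterior ∝ prior × likelihood. Numerator for B: 0.28·0.138889 = 0.0388889.
Normalizing constant: 0.37·0.0942721 + 0.28·0.138889 + 0.35·0.0959394 = 0.107348.
P(B | observation) = 0.0388889 / 0.107348 = 0.362268.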